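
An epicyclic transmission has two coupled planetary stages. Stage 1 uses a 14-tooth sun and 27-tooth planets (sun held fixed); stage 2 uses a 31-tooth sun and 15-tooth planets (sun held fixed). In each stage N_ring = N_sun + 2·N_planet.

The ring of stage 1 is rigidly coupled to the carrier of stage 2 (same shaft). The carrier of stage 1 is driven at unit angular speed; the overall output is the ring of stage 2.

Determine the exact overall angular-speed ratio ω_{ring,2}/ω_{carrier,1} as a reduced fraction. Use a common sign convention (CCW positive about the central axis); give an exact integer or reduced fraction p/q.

1886/1037

Stage 1: N_ring = 14 + 2·27 = 68
Stage 1: 14(ω_s−ω_c) = −68(ω_r−ω_c),  ω_s=0, ω_c=1
Stage 1: ω_r = 1 − (14/68)(0−1) = 41/34
  ⇒ ω_r¹/ω_c¹ = 41/34
Stage 2: N_ring = 31 + 2·15 = 61
Stage 2: 31(ω_s−ω_c) = −61(ω_r−ω_c),  ω_s=0, ω_c=1
Stage 2: ω_r = 1 − (31/61)(0−1) = 92/61
  ⇒ ω_r²/ω_c² = 92/61
Coupling ω_c² = ω_r¹ ⇒ overall = 41/34 × 92/61 = 1886/1037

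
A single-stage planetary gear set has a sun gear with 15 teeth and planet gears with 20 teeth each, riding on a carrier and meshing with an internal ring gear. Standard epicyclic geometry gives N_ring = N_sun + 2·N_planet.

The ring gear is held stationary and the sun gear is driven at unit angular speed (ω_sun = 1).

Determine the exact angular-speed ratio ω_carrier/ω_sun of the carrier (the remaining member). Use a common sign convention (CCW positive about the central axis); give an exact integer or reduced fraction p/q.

N_ring = 15 + 2·20 = 55
15(ω_s−ω_c) = −55(ω_r−ω_c),  ω_r=0, ω_s=1
15(1−ω_c) = −55(0−ω_c)  ⇒  70ω_c = 15  ⇒  ω_c = 3/14
ω_c/ω_s = 3/14

3/14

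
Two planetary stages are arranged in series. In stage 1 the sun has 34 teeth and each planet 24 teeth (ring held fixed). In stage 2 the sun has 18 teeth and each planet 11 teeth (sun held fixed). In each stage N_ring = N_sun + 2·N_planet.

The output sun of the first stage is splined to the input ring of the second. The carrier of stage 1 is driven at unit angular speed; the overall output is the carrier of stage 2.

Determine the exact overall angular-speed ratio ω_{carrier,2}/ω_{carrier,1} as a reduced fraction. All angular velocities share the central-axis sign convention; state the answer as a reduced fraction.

40/17

Stage 1: N_ring = 34 + 2·24 = 82
Stage 1: 34(ω_s−ω_c) = −82(ω_r−ω_c),  ω_r=0, ω_c=1
Stage 1: ω_s = 1 − (82/34)(0−1) = 58/17
  ⇒ ω_s¹/ω_c¹ = 58/17
Stage 2: N_ring = 18 + 2·11 = 40
Stage 2: 18(ω_s−ω_c) = −40(ω_r−ω_c),  ω_s=0, ω_r=1
Stage 2: 18(0−ω_c) = −40(1−ω_c)  ⇒  58ω_c = 40  ⇒  ω_c = 20/29
  ⇒ ω_c²/ω_r² = 20/29
Coupling ω_r² = ω_s¹ ⇒ overall = 58/17 × 20/29 = 40/17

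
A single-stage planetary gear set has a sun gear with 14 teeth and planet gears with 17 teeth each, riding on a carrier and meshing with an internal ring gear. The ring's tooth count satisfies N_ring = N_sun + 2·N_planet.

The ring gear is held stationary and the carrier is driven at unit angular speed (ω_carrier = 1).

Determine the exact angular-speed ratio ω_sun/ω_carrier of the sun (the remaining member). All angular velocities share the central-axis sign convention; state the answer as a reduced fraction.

31/7

N_ring = 14 + 2·17 = 48
14(ω_s−ω_c) = −48(ω_r−ω_c),  ω_r=0, ω_c=1
ω_s = 1 − (48/14)(0−1) = 31/7
ω_s/ω_c = 31/7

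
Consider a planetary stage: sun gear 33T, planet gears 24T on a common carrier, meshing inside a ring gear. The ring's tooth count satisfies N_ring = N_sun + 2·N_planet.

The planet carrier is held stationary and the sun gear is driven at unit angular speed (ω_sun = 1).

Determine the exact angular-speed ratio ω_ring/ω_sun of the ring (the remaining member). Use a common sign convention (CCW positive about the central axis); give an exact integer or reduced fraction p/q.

-11/27

N_ring = 33 + 2·24 = 81
33(ω_s−ω_c) = −81(ω_r−ω_c),  ω_c=0, ω_s=1
ω_r = 0 − (33/81)(1−0) = -11/27
ω_r/ω_s = -11/27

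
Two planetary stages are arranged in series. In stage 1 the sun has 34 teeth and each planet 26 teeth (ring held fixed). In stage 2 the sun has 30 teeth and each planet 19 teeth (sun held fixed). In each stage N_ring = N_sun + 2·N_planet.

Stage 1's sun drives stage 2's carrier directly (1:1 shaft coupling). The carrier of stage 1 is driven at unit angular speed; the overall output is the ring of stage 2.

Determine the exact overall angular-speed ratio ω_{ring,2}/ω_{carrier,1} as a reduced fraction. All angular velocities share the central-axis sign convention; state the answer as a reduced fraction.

Stage 1: N_ring = 34 + 2·26 = 86
Stage 1: 34(ω_s−ω_c) = −86(ω_r−ω_c),  ω_r=0, ω_c=1
Stage 1: ω_s = 1 − (86/34)(0−1) = 60/17
  ⇒ ω_s¹/ω_c¹ = 60/17
Stage 2: N_ring = 30 + 2·19 = 68
Stage 2: 30(ω_s−ω_c) = −68(ω_r−ω_c),  ω_s=0, ω_c=1
Stage 2: ω_r = 1 − (30/68)(0−1) = 49/34
  ⇒ ω_r²/ω_c² = 49/34
Coupling ω_c² = ω_s¹ ⇒ overall = 60/17 × 49/34 = 1470/289

1470/289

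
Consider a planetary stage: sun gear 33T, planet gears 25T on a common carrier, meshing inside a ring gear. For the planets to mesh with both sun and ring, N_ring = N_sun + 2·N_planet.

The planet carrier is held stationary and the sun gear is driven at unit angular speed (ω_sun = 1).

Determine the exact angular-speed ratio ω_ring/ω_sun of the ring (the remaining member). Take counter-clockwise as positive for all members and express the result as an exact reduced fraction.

N_ring = 33 + 2·25 = 83
33(ω_s−ω_c) = −83(ω_r−ω_c),  ω_c=0, ω_s=1
ω_r = 0 − (33/83)(1−0) = -33/83
ω_r/ω_s = -33/83

-33/83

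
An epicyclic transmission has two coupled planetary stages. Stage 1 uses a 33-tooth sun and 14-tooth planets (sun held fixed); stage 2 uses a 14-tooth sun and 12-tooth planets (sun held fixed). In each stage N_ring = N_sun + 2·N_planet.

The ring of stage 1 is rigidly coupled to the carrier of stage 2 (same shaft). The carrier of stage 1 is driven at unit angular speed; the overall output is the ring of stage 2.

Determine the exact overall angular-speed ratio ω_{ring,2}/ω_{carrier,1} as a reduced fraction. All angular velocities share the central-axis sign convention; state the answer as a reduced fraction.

Stage 1: N_ring = 33 + 2·14 = 61
Stage 1: 33(ω_s−ω_c) = −61(ω_r−ω_c),  ω_s=0, ω_c=1
Stage 1: ω_r = 1 − (33/61)(0−1) = 94/61
  ⇒ ω_r¹/ω_c¹ = 94/61
Stage 2: N_ring = 14 + 2·12 = 38
Stage 2: 14(ω_s−ω_c) = −38(ω_r−ω_c),  ω_s=0, ω_c=1
Stage 2: ω_r = 1 − (14/38)(0−1) = 26/19
  ⇒ ω_r²/ω_c² = 26/19
Coupling ω_c² = ω_r¹ ⇒ overall = 94/61 × 26/19 = 2444/1159

2444/1159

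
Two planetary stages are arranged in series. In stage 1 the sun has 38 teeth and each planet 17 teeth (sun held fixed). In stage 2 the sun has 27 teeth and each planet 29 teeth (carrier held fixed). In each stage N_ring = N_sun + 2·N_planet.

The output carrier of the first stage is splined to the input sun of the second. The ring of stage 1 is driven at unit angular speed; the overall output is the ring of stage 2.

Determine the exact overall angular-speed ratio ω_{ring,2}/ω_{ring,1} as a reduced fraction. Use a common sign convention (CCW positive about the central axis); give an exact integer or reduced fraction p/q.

-972/4675

Stage 1: N_ring = 38 + 2·17 = 72
Stage 1: 38(ω_s−ω_c) = −72(ω_r−ω_c),  ω_s=0, ω_r=1
Stage 1: 38(0−ω_c) = −72(1−ω_c)  ⇒  110ω_c = 72  ⇒  ω_c = 36/55
  ⇒ ω_c¹/ω_r¹ = 36/55
Stage 2: N_ring = 27 + 2·29 = 85
Stage 2: 27(ω_s−ω_c) = −85(ω_r−ω_c),  ω_c=0, ω_s=1
Stage 2: ω_r = 0 − (27/85)(1−0) = -27/85
  ⇒ ω_r²/ω_s² = -27/85
Coupling ω_s² = ω_c¹ ⇒ overall = 36/55 × -27/85 = -972/4675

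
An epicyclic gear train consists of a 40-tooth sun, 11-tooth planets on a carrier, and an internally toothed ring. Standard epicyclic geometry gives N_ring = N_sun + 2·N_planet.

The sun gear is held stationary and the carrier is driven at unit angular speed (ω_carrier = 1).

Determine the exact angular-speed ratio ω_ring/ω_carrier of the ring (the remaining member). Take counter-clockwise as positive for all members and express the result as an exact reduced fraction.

N_ring = 40 + 2·11 = 62
40(ω_s−ω_c) = −62(ω_r−ω_c),  ω_s=0, ω_c=1
ω_r = 1 − (40/62)(0−1) = 51/31
ω_r/ω_c = 51/31

51/31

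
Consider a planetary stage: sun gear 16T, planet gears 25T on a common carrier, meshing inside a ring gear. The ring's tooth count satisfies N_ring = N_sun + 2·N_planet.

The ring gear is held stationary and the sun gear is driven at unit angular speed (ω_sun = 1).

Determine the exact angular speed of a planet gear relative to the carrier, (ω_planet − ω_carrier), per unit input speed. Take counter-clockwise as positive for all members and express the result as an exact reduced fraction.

N_ring = 16 + 2·25 = 66
16(ω_s−ω_c) = −66(ω_r−ω_c),  ω_r=0, ω_s=1
16(1−ω_c) = −66(0−ω_c)  ⇒  82ω_c = 16  ⇒  ω_c = 8/41
sun–planet: 16·(1−8/41) = −25·(ω_p−ω_c)  ⇒  ω_p−ω_c = −(16/25)·(33/41) = -528/1025

-528/1025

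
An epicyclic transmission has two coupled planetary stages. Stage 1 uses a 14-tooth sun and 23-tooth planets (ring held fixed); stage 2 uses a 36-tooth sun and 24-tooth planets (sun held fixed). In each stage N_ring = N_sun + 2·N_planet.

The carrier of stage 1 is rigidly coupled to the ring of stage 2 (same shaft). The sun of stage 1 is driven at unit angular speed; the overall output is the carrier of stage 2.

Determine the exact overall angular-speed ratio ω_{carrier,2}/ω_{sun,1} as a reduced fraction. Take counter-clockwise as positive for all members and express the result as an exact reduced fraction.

49/370

Stage 1: N_ring = 14 + 2·23 = 60
Stage 1: 14(ω_s−ω_c) = −60(ω_r−ω_c),  ω_r=0, ω_s=1
Stage 1: 14(1−ω_c) = −60(0−ω_c)  ⇒  74ω_c = 14  ⇒  ω_c = 7/37
  ⇒ ω_c¹/ω_s¹ = 7/37
Stage 2: N_ring = 36 + 2·24 = 84
Stage 2: 36(ω_s−ω_c) = −84(ω_r−ω_c),  ω_s=0, ω_r=1
Stage 2: 36(0−ω_c) = −84(1−ω_c)  ⇒  120ω_c = 84  ⇒  ω_c = 7/10
  ⇒ ω_c²/ω_r² = 7/10
Coupling ω_r² = ω_c¹ ⇒ overall = 7/37 × 7/10 = 49/370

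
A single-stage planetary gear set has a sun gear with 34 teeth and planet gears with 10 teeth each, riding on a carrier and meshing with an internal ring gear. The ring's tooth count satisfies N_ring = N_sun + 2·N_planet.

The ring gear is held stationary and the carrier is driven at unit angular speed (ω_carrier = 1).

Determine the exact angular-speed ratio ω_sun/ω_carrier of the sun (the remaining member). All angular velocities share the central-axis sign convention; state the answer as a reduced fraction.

N_ring = 34 + 2·10 = 54
34(ω_s−ω_c) = −54(ω_r−ω_c),  ω_r=0, ω_c=1
ω_s = 1 − (54/34)(0−1) = 44/17
ω_s/ω_c = 44/17

44/17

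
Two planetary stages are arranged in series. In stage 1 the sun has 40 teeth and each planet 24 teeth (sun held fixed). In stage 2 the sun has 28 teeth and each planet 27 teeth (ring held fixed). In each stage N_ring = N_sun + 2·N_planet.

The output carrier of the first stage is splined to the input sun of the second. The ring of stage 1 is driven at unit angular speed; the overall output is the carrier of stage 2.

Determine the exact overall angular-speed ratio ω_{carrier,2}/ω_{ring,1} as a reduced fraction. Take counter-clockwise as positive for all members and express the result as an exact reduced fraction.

Stage 1: N_ring = 40 + 2·24 = 88
Stage 1: 40(ω_s−ω_c) = −88(ω_r−ω_c),  ω_s=0, ω_r=1
Stage 1: 40(0−ω_c) = −88(1−ω_c)  ⇒  128ω_c = 88  ⇒  ω_c = 11/16
  ⇒ ω_c¹/ω_r¹ = 11/16
Stage 2: N_ring = 28 + 2·27 = 82
Stage 2: 28(ω_s−ω_c) = −82(ω_r−ω_c),  ω_r=0, ω_s=1
Stage 2: 28(1−ω_c) = −82(0−ω_c)  ⇒  110ω_c = 28  ⇒  ω_c = 14/55
  ⇒ ω_c²/ω_s² = 14/55
Coupling ω_s² = ω_c¹ ⇒ overall = 11/16 × 14/55 = 7/40

7/40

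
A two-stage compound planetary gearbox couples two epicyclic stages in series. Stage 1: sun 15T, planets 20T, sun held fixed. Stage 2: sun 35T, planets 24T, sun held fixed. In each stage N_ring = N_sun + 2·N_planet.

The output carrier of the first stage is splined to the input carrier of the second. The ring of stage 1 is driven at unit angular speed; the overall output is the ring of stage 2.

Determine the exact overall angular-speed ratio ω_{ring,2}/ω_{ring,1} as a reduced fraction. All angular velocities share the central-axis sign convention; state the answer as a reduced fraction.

649/581

Stage 1: N_ring = 15 + 2·20 = 55
Stage 1: 15(ω_s−ω_c) = −55(ω_r−ω_c),  ω_s=0, ω_r=1
Stage 1: 15(0−ω_c) = −55(1−ω_c)  ⇒  70ω_c = 55  ⇒  ω_c = 11/14
  ⇒ ω_c¹/ω_r¹ = 11/14
Stage 2: N_ring = 35 + 2·24 = 83
Stage 2: 35(ω_s−ω_c) = −83(ω_r−ω_c),  ω_s=0, ω_c=1
Stage 2: ω_r = 1 − (35/83)(0−1) = 118/83
  ⇒ ω_r²/ω_c² = 118/83
Coupling ω_c² = ω_c¹ ⇒ overall = 11/14 × 118/83 = 649/581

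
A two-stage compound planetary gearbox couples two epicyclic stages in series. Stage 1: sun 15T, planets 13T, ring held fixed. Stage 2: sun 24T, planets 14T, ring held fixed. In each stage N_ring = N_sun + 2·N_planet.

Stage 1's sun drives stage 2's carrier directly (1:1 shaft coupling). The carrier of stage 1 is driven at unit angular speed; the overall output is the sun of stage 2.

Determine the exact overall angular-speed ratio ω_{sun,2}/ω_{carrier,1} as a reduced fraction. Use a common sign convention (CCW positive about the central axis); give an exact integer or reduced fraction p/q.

Stage 1: N_ring = 15 + 2·13 = 41
Stage 1: 15(ω_s−ω_c) = −41(ω_r−ω_c),  ω_r=0, ω_c=1
Stage 1: ω_s = 1 − (41/15)(0−1) = 56/15
  ⇒ ω_s¹/ω_c¹ = 56/15
Stage 2: N_ring = 24 + 2·14 = 52
Stage 2: 24(ω_s−ω_c) = −52(ω_r−ω_c),  ω_r=0, ω_c=1
Stage 2: ω_s = 1 − (52/24)(0−1) = 19/6
  ⇒ ω_s²/ω_c² = 19/6
Coupling ω_c² = ω_s¹ ⇒ overall = 56/15 × 19/6 = 532/45

532/45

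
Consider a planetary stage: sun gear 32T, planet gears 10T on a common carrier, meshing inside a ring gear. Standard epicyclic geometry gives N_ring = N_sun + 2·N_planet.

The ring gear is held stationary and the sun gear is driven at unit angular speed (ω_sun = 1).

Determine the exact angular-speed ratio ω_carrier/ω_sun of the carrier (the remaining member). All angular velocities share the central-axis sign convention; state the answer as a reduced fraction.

N_ring = 32 + 2·10 = 52
32(ω_s−ω_c) = −52(ω_r−ω_c),  ω_r=0, ω_s=1
32(1−ω_c) = −52(0−ω_c)  ⇒  84ω_c = 32  ⇒  ω_c = 8/21
ω_c/ω_s = 8/21

8/21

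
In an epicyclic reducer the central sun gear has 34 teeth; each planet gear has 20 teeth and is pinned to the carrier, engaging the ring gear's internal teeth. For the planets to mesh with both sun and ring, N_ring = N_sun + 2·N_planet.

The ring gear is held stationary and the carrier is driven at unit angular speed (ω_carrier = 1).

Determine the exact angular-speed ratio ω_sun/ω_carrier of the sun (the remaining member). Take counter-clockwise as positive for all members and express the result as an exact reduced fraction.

N_ring = 34 + 2·20 = 74
34(ω_s−ω_c) = −74(ω_r−ω_c),  ω_r=0, ω_c=1
ω_s = 1 − (74/34)(0−1) = 54/17
ω_s/ω_c = 54/17

54/17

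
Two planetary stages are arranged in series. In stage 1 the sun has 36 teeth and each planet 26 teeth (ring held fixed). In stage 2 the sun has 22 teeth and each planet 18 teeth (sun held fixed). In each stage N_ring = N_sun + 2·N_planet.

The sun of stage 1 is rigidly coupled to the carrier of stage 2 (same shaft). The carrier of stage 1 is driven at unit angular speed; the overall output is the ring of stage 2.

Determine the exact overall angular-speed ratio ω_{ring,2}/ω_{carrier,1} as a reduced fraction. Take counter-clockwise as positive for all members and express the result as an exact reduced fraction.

Stage 1: N_ring = 36 + 2·26 = 88
Stage 1: 36(ω_s−ω_c) = −88(ω_r−ω_c),  ω_r=0, ω_c=1
Stage 1: ω_s = 1 − (88/36)(0−1) = 31/9
  ⇒ ω_s¹/ω_c¹ = 31/9
Stage 2: N_ring = 22 + 2·18 = 58
Stage 2: 22(ω_s−ω_c) = −58(ω_r−ω_c),  ω_s=0, ω_c=1
Stage 2: ω_r = 1 − (22/58)(0−1) = 40/29
  ⇒ ω_r²/ω_c² = 40/29
Coupling ω_c² = ω_s¹ ⇒ overall = 31/9 × 40/29 = 1240/261

1240/261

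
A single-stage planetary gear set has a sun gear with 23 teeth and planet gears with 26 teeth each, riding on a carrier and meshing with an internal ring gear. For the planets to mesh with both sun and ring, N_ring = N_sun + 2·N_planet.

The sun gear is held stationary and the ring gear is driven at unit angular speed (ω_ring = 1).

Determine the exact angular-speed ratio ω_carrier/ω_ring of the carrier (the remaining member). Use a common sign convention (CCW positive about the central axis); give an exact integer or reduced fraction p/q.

N_ring = 23 + 2·26 = 75
23(ω_s−ω_c) = −75(ω_r−ω_c),  ω_s=0, ω_r=1
23(0−ω_c) = −75(1−ω_c)  ⇒  98ω_c = 75  ⇒  ω_c = 75/98
ω_c/ω_r = 75/98

75/98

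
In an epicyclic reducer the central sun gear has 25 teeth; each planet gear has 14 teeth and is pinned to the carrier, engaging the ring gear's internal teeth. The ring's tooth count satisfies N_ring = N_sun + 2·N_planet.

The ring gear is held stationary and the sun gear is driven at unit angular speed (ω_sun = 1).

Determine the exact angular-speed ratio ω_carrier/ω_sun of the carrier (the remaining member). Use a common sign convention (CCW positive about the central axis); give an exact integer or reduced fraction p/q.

25/78

N_ring = 25 + 2·14 = 53
25(ω_s−ω_c) = −53(ω_r−ω_c),  ω_r=0, ω_s=1
25(1−ω_c) = −53(0−ω_c)  ⇒  78ω_c = 25  ⇒  ω_c = 25/78
ω_c/ω_s = 25/78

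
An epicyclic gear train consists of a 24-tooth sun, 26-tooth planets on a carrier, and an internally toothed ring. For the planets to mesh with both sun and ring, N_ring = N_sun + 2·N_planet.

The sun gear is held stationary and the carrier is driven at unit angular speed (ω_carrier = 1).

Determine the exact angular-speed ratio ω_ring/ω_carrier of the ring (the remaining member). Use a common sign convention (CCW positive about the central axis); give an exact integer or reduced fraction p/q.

25/19

N_ring = 24 + 2·26 = 76
24(ω_s−ω_c) = −76(ω_r−ω_c),  ω_s=0, ω_c=1
ω_r = 1 − (24/76)(0−1) = 25/19
ω_r/ω_c = 25/19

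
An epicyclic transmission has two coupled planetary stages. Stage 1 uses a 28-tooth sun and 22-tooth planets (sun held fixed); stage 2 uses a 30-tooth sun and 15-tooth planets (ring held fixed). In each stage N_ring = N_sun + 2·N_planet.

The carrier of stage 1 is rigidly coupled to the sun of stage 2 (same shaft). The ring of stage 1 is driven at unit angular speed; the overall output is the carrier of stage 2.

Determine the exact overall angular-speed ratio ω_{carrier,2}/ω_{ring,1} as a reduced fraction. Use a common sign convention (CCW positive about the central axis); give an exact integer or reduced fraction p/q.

6/25

Stage 1: N_ring = 28 + 2·22 = 72
Stage 1: 28(ω_s−ω_c) = −72(ω_r−ω_c),  ω_s=0, ω_r=1
Stage 1: 28(0−ω_c) = −72(1−ω_c)  ⇒  100ω_c = 72  ⇒  ω_c = 18/25
  ⇒ ω_c¹/ω_r¹ = 18/25
Stage 2: N_ring = 30 + 2·15 = 60
Stage 2: 30(ω_s−ω_c) = −60(ω_r−ω_c),  ω_r=0, ω_s=1
Stage 2: 30(1−ω_c) = −60(0−ω_c)  ⇒  90ω_c = 30  ⇒  ω_c = 1/3
  ⇒ ω_c²/ω_s² = 1/3
Coupling ω_s² = ω_c¹ ⇒ overall = 18/25 × 1/3 = 6/25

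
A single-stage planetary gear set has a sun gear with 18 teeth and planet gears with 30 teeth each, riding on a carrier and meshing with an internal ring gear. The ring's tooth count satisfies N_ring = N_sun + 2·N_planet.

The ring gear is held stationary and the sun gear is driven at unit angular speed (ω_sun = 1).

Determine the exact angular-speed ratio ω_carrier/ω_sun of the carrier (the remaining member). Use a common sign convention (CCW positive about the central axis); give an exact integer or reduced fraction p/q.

3/16

N_ring = 18 + 2·30 = 78
18(ω_s−ω_c) = −78(ω_r−ω_c),  ω_r=0, ω_s=1
18(1−ω_c) = −78(0−ω_c)  ⇒  96ω_c = 18  ⇒  ω_c = 3/16
ω_c/ω_s = 3/16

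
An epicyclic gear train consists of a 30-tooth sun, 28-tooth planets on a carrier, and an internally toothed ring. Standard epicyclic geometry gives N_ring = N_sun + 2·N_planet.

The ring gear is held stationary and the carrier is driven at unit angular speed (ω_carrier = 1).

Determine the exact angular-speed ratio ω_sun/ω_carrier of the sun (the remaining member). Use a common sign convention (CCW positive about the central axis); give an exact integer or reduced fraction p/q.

N_ring = 30 + 2·28 = 86
30(ω_s−ω_c) = −86(ω_r−ω_c),  ω_r=0, ω_c=1
ω_s = 1 − (86/30)(0−1) = 58/15
ω_s/ω_c = 58/15

58/15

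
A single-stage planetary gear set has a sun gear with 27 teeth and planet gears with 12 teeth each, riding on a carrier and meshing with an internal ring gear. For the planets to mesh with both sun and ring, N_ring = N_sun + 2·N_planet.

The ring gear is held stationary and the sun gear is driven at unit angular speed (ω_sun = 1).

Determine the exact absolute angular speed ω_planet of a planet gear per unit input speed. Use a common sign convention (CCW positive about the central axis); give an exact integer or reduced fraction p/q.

N_ring = 27 + 2·12 = 51
27(ω_s−ω_c) = −51(ω_r−ω_c),  ω_r=0, ω_s=1
27(1−ω_c) = −51(0−ω_c)  ⇒  78ω_c = 27  ⇒  ω_c = 9/26
sun–planet: 27·(1−9/26) = −12·(ω_p−ω_c)  ⇒  ω_p−ω_c = −(27/12)·(17/26) = -153/104
ω_p = 9/26 − 153/104 = -9/8

-9/8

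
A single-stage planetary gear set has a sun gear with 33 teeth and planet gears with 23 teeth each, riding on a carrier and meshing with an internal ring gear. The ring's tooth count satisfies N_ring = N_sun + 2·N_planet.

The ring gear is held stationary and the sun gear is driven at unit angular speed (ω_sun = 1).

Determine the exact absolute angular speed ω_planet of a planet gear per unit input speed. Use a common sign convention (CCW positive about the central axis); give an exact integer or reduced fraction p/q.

-33/46

N_ring = 33 + 2·23 = 79
33(ω_s−ω_c) = −79(ω_r−ω_c),  ω_r=0, ω_s=1
33(1−ω_c) = −79(0−ω_c)  ⇒  112ω_c = 33  ⇒  ω_c = 33/112
sun–planet: 33·(1−33/112) = −23·(ω_p−ω_c)  ⇒  ω_p−ω_c = −(33/23)·(79/112) = -2607/2576
ω_p = 33/112 − 2607/2576 = -33/46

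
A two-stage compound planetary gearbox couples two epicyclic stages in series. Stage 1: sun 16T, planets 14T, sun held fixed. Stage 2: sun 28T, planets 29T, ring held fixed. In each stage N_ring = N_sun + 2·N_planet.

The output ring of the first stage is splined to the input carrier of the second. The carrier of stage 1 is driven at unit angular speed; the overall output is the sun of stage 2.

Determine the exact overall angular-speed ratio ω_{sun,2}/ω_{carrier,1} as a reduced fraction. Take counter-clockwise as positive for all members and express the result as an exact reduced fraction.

Stage 1: N_ring = 16 + 2·14 = 44
Stage 1: 16(ω_s−ω_c) = −44(ω_r−ω_c),  ω_s=0, ω_c=1
Stage 1: ω_r = 1 − (16/44)(0−1) = 15/11
  ⇒ ω_r¹/ω_c¹ = 15/11
Stage 2: N_ring = 28 + 2·29 = 86
Stage 2: 28(ω_s−ω_c) = −86(ω_r−ω_c),  ω_r=0, ω_c=1
Stage 2: ω_s = 1 − (86/28)(0−1) = 57/14
  ⇒ ω_s²/ω_c² = 57/14
Coupling ω_c² = ω_r¹ ⇒ overall = 15/11 × 57/14 = 855/154

855/154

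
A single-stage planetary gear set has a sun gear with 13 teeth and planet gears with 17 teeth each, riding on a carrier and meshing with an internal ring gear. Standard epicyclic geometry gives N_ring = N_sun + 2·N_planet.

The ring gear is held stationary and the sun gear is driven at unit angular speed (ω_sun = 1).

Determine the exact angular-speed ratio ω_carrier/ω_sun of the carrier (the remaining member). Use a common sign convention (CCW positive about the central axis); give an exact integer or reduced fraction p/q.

N_ring = 13 + 2·17 = 47
13(ω_s−ω_c) = −47(ω_r−ω_c),  ω_r=0, ω_s=1
13(1−ω_c) = −47(0−ω_c)  ⇒  60ω_c = 13  ⇒  ω_c = 13/60
ω_c/ω_s = 13/60

13/60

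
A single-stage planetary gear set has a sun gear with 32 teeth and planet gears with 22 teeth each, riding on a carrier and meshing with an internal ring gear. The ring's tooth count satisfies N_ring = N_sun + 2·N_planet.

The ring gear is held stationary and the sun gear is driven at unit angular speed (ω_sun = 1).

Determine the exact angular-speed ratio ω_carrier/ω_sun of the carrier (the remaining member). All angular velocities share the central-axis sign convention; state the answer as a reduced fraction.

8/27

N_ring = 32 + 2·22 = 76
32(ω_s−ω_c) = −76(ω_r−ω_c),  ω_r=0, ω_s=1
32(1−ω_c) = −76(0−ω_c)  ⇒  108ω_c = 32  ⇒  ω_c = 8/27
ω_c/ω_s = 8/27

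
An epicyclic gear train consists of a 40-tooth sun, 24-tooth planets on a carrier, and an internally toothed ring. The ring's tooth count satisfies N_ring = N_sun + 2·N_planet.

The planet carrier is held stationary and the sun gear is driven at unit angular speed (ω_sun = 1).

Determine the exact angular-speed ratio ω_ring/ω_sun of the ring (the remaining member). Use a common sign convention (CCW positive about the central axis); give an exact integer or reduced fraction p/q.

N_ring = 40 + 2·24 = 88
40(ω_s−ω_c) = −88(ω_r−ω_c),  ω_c=0, ω_s=1
ω_r = 0 − (40/88)(1−0) = -5/11
ω_r/ω_s = -5/11

-5/11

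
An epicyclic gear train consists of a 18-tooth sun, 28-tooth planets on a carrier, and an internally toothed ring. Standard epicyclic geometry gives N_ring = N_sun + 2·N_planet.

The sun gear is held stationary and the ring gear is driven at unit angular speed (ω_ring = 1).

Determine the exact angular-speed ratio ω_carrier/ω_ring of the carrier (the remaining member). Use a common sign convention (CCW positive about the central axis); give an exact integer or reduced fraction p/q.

N_ring = 18 + 2·28 = 74
18(ω_s−ω_c) = −74(ω_r−ω_c),  ω_s=0, ω_r=1
18(0−ω_c) = −74(1−ω_c)  ⇒  92ω_c = 74  ⇒  ω_c = 37/46
ω_c/ω_r = 37/46

37/46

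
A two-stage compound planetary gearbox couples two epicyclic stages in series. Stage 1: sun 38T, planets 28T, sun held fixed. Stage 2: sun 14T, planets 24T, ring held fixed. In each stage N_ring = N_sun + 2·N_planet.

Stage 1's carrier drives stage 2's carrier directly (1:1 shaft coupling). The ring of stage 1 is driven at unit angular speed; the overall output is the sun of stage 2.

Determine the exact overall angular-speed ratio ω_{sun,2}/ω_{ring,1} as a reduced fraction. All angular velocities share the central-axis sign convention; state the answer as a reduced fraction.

893/231

Stage 1: N_ring = 38 + 2·28 = 94
Stage 1: 38(ω_s−ω_c) = −94(ω_r−ω_c),  ω_s=0, ω_r=1
Stage 1: 38(0−ω_c) = −94(1−ω_c)  ⇒  132ω_c = 94  ⇒  ω_c = 47/66
  ⇒ ω_c¹/ω_r¹ = 47/66
Stage 2: N_ring = 14 + 2·24 = 62
Stage 2: 14(ω_s−ω_c) = −62(ω_r−ω_c),  ω_r=0, ω_c=1
Stage 2: ω_s = 1 − (62/14)(0−1) = 38/7
  ⇒ ω_s²/ω_c² = 38/7
Coupling ω_c² = ω_c¹ ⇒ overall = 47/66 × 38/7 = 893/231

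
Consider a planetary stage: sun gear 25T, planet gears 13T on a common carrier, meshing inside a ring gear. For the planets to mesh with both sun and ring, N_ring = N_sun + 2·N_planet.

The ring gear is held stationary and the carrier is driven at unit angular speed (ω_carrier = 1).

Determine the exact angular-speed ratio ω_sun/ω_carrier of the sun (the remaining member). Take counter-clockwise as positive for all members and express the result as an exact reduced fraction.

76/25

N_ring = 25 + 2·13 = 51
25(ω_s−ω_c) = −51(ω_r−ω_c),  ω_r=0, ω_c=1
ω_s = 1 − (51/25)(0−1) = 76/25
ω_s/ω_c = 76/25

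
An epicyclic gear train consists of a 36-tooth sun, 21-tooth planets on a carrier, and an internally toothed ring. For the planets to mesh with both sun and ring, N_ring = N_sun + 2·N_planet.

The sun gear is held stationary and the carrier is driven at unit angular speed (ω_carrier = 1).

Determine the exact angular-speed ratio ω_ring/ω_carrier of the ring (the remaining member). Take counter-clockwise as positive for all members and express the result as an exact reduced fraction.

N_ring = 36 + 2·21 = 78
36(ω_s−ω_c) = −78(ω_r−ω_c),  ω_s=0, ω_c=1
ω_r = 1 − (36/78)(0−1) = 19/13
ω_r/ω_c = 19/13

19/13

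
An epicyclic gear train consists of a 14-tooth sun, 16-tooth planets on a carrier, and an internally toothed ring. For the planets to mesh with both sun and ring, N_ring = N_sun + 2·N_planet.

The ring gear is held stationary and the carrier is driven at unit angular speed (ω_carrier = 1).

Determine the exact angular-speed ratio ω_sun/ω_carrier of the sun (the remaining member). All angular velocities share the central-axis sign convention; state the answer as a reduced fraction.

N_ring = 14 + 2·16 = 46
14(ω_s−ω_c) = −46(ω_r−ω_c),  ω_r=0, ω_c=1
ω_s = 1 − (46/14)(0−1) = 30/7
ω_s/ω_c = 30/7

30/7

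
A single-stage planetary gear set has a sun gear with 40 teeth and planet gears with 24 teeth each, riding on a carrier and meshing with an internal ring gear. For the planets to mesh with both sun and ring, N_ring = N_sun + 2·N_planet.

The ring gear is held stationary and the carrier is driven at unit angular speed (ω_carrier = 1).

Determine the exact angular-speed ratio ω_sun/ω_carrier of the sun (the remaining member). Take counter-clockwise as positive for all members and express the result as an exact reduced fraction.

N_ring = 40 + 2·24 = 88
40(ω_s−ω_c) = −88(ω_r−ω_c),  ω_r=0, ω_c=1
ω_s = 1 − (88/40)(0−1) = 16/5
ω_s/ω_c = 16/5

16/5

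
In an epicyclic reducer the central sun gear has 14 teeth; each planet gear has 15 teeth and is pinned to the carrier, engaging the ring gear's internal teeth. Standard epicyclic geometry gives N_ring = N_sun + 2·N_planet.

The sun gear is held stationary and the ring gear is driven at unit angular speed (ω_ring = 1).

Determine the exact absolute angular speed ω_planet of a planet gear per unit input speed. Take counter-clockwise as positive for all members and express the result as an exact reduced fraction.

N_ring = 14 + 2·15 = 44
14(ω_s−ω_c) = −44(ω_r−ω_c),  ω_s=0, ω_r=1
14(0−ω_c) = −44(1−ω_c)  ⇒  58ω_c = 44  ⇒  ω_c = 22/29
sun–planet: 14·(0−22/29) = −15·(ω_p−ω_c)  ⇒  ω_p−ω_c = −(14/15)·(-22/29) = 308/435
ω_p = 22/29 + 308/435 = 22/15

22/15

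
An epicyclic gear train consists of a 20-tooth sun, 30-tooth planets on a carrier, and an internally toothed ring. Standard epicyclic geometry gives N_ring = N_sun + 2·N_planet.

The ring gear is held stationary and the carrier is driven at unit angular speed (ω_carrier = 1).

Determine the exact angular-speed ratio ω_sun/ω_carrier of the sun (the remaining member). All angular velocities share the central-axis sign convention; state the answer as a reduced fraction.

5

N_ring = 20 + 2·30 = 80
20(ω_s−ω_c) = −80(ω_r−ω_c),  ω_r=0, ω_c=1
ω_s = 1 − (80/20)(0−1) = 5
ω_s/ω_c = 5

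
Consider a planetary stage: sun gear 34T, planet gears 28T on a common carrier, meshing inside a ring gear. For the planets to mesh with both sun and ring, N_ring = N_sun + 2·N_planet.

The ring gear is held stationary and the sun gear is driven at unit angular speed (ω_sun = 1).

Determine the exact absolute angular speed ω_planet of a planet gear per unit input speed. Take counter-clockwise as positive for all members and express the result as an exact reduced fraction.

-17/28

N_ring = 34 + 2·28 = 90
34(ω_s−ω_c) = −90(ω_r−ω_c),  ω_r=0, ω_s=1
34(1−ω_c) = −90(0−ω_c)  ⇒  124ω_c = 34  ⇒  ω_c = 17/62
sun–planet: 34·(1−17/62) = −28·(ω_p−ω_c)  ⇒  ω_p−ω_c = −(34/28)·(45/62) = -765/868
ω_p = 17/62 − 765/868 = -17/28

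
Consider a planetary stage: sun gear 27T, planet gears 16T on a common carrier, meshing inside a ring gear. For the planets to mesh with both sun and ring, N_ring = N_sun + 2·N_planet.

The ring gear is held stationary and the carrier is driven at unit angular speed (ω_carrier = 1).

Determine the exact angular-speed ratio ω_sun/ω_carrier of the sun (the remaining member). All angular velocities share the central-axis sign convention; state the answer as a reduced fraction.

N_ring = 27 + 2·16 = 59
27(ω_s−ω_c) = −59(ω_r−ω_c),  ω_r=0, ω_c=1
ω_s = 1 − (59/27)(0−1) = 86/27
ω_s/ω_c = 86/27

86/27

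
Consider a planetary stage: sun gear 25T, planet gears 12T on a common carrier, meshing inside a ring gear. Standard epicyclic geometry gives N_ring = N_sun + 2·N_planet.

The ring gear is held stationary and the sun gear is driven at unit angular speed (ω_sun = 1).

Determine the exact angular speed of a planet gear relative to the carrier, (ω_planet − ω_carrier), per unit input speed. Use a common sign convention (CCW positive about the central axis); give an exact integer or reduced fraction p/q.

N_ring = 25 + 2·12 = 49
25(ω_s−ω_c) = −49(ω_r−ω_c),  ω_r=0, ω_s=1
25(1−ω_c) = −49(0−ω_c)  ⇒  74ω_c = 25  ⇒  ω_c = 25/74
sun–planet: 25·(1−25/74) = −12·(ω_p−ω_c)  ⇒  ω_p−ω_c = −(25/12)·(49/74) = -1225/888

-1225/888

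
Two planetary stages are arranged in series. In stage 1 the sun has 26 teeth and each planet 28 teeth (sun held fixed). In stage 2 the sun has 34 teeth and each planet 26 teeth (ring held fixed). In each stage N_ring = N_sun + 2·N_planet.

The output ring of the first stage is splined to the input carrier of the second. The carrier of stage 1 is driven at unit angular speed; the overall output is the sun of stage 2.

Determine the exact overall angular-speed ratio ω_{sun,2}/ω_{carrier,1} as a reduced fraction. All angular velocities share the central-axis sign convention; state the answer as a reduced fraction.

3240/697

Stage 1: N_ring = 26 + 2·28 = 82
Stage 1: 26(ω_s−ω_c) = −82(ω_r−ω_c),  ω_s=0, ω_c=1
Stage 1: ω_r = 1 − (26/82)(0−1) = 54/41
  ⇒ ω_r¹/ω_c¹ = 54/41
Stage 2: N_ring = 34 + 2·26 = 86
Stage 2: 34(ω_s−ω_c) = −86(ω_r−ω_c),  ω_r=0, ω_c=1
Stage 2: ω_s = 1 − (86/34)(0−1) = 60/17
  ⇒ ω_s²/ω_c² = 60/17
Coupling ω_c² = ω_r¹ ⇒ overall = 54/41 × 60/17 = 3240/697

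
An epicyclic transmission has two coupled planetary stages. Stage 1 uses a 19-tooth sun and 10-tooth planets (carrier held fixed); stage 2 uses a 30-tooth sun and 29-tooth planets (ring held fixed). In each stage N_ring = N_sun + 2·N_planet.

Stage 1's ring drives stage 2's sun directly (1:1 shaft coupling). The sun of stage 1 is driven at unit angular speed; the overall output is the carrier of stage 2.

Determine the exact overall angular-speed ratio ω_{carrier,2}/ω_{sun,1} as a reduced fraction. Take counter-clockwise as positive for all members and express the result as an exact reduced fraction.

-95/767

Stage 1: N_ring = 19 + 2·10 = 39
Stage 1: 19(ω_s−ω_c) = −39(ω_r−ω_c),  ω_c=0, ω_s=1
Stage 1: ω_r = 0 − (19/39)(1−0) = -19/39
  ⇒ ω_r¹/ω_s¹ = -19/39
Stage 2: N_ring = 30 + 2·29 = 88
Stage 2: 30(ω_s−ω_c) = −88(ω_r−ω_c),  ω_r=0, ω_s=1
Stage 2: 30(1−ω_c) = −88(0−ω_c)  ⇒  118ω_c = 30  ⇒  ω_c = 15/59
  ⇒ ω_c²/ω_s² = 15/59
Coupling ω_s² = ω_r¹ ⇒ overall = -19/39 × 15/59 = -95/767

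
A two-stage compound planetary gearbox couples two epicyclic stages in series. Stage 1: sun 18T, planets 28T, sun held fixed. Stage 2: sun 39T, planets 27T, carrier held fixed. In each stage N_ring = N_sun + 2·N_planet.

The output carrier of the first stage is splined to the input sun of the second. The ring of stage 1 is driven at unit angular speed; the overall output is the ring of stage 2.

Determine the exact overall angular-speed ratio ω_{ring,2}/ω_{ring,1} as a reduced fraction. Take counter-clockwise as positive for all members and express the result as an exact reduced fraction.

Stage 1: N_ring = 18 + 2·28 = 74
Stage 1: 18(ω_s−ω_c) = −74(ω_r−ω_c),  ω_s=0, ω_r=1
Stage 1: 18(0−ω_c) = −74(1−ω_c)  ⇒  92ω_c = 74  ⇒  ω_c = 37/46
  ⇒ ω_c¹/ω_r¹ = 37/46
Stage 2: N_ring = 39 + 2·27 = 93
Stage 2: 39(ω_s−ω_c) = −93(ω_r−ω_c),  ω_c=0, ω_s=1
Stage 2: ω_r = 0 − (39/93)(1−0) = -13/31
  ⇒ ω_r²/ω_s² = -13/31
Coupling ω_s² = ω_c¹ ⇒ overall = 37/46 × -13/31 = -481/1426

-481/1426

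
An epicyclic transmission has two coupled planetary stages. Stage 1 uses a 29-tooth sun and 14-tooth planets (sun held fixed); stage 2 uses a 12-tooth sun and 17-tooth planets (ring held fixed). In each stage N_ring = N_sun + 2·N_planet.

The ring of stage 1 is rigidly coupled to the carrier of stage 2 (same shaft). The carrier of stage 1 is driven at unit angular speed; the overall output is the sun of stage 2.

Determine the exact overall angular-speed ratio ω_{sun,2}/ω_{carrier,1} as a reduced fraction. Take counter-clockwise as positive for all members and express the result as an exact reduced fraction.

Stage 1: N_ring = 29 + 2·14 = 57
Stage 1: 29(ω_s−ω_c) = −57(ω_r−ω_c),  ω_s=0, ω_c=1
Stage 1: ω_r = 1 − (29/57)(0−1) = 86/57
  ⇒ ω_r¹/ω_c¹ = 86/57
Stage 2: N_ring = 12 + 2·17 = 46
Stage 2: 12(ω_s−ω_c) = −46(ω_r−ω_c),  ω_r=0, ω_c=1
Stage 2: ω_s = 1 − (46/12)(0−1) = 29/6
  ⇒ ω_s²/ω_c² = 29/6
Coupling ω_c² = ω_r¹ ⇒ overall = 86/57 × 29/6 = 1247/171

1247/171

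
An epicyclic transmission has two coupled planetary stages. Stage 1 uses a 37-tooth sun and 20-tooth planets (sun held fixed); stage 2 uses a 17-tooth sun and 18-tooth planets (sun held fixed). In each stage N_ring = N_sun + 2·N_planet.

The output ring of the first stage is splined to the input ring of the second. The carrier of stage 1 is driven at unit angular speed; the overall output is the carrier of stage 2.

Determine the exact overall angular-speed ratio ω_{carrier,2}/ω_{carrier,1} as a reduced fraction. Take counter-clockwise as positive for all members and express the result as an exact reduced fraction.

3021/2695

Stage 1: N_ring = 37 + 2·20 = 77
Stage 1: 37(ω_s−ω_c) = −77(ω_r−ω_c),  ω_s=0, ω_c=1
Stage 1: ω_r = 1 − (37/77)(0−1) = 114/77
  ⇒ ω_r¹/ω_c¹ = 114/77
Stage 2: N_ring = 17 + 2·18 = 53
Stage 2: 17(ω_s−ω_c) = −53(ω_r−ω_c),  ω_s=0, ω_r=1
Stage 2: 17(0−ω_c) = −53(1−ω_c)  ⇒  70ω_c = 53  ⇒  ω_c = 53/70
  ⇒ ω_c²/ω_r² = 53/70
Coupling ω_r² = ω_r¹ ⇒ overall = 114/77 × 53/70 = 3021/2695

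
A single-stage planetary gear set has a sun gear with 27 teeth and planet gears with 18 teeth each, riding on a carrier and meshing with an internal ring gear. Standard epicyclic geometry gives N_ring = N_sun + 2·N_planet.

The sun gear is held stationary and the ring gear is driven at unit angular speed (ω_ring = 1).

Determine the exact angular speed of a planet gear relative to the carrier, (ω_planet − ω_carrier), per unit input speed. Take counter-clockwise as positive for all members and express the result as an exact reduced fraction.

21/20

N_ring = 27 + 2·18 = 63
27(ω_s−ω_c) = −63(ω_r−ω_c),  ω_s=0, ω_r=1
27(0−ω_c) = −63(1−ω_c)  ⇒  90ω_c = 63  ⇒  ω_c = 7/10
sun–planet: 27·(0−7/10) = −18·(ω_p−ω_c)  ⇒  ω_p−ω_c = −(27/18)·(-7/10) = 21/20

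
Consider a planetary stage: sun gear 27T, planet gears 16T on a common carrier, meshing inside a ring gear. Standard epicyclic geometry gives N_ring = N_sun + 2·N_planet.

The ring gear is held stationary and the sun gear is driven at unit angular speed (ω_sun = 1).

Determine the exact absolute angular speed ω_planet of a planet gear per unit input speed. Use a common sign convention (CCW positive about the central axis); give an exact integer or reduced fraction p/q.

N_ring = 27 + 2·16 = 59
27(ω_s−ω_c) = −59(ω_r−ω_c),  ω_r=0, ω_s=1
27(1−ω_c) = −59(0−ω_c)  ⇒  86ω_c = 27  ⇒  ω_c = 27/86
sun–planet: 27·(1−27/86) = −16·(ω_p−ω_c)  ⇒  ω_p−ω_c = −(27/16)·(59/86) = -1593/1376
ω_p = 27/86 − 1593/1376 = -27/32

-27/32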